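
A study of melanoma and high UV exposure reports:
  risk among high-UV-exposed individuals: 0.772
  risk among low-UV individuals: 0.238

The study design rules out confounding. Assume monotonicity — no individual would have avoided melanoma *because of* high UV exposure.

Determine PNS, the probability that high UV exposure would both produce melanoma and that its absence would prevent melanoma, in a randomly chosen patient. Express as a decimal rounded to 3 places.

PNS ≈ 0.534

Let p₁ = 0.772, p₀ = 0.238.
Under exogeneity and monotonicity, PNS = p₁ − p₀.
PNS = 0.772 − 0.238 = 0.534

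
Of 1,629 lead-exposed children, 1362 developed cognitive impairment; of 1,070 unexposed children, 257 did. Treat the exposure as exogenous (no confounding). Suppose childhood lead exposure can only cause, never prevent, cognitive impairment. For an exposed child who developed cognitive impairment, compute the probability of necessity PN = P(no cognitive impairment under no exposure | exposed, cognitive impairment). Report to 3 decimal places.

PN ≈ 0.713

p₁ = P(outcome | exposed) = 1362/1629 = 0.8361
p₀ = P(outcome | unexposed) = 257/1070 = 0.24019
Under exogeneity and monotonicity, PN = (p₁ − p₀) / p₁.
PN = (0.8361 − 0.24019) / 0.8361 = 0.59591 / 0.8361 ≈ 0.7127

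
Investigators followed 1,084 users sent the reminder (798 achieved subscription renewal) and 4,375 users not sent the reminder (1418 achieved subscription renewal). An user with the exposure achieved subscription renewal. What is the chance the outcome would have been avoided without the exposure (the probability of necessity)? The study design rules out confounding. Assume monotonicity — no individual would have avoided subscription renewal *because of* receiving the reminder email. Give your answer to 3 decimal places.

PN ≈ 0.560

p₁ = P(outcome | exposed) = 798/1084 = 0.73616
p₀ = P(outcome | unexposed) = 1418/4375 = 0.32411
Under exogeneity and monotonicity, PN = (p₁ − p₀) / p₁.
PN = (0.73616 − 0.32411) / 0.73616 = 0.41205 / 0.73616 ≈ 0.5597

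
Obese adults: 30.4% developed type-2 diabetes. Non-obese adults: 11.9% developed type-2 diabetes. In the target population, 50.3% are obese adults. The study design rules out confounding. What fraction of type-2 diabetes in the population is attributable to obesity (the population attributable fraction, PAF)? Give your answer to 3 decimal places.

p₁ = 0.304, p₀ = 0.119.
Overall risk P(Y=1) = π·p₁ + (1−π)·p₀ = 0.503×0.304 + 0.497×0.119 = 0.21205.
Under exogeneity, PAF = [P(Y=1) − p₀] / P(Y=1).
PAF = (0.21205 − 0.119) / 0.21205 ≈ 0.4388

PAF ≈ 0.439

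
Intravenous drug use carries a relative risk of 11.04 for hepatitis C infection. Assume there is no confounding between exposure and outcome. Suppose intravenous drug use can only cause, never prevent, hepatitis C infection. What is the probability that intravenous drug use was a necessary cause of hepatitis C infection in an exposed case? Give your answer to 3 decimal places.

Under exogeneity and monotonicity, PN = (RR − 1) / RR = 1 − 1/RR.
PN = (11.04 − 1) / 11.04 = 10.04 / 11.04 ≈ 0.9094

PN ≈ 0.909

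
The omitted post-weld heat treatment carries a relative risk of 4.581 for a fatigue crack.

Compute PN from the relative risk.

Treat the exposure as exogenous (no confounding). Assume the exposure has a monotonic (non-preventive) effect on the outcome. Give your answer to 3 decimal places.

PN ≈ 0.782

Under exogeneity and monotonicity, PN = (RR − 1) / RR = 1 − 1/RR.
PN = (4.581 − 1) / 4.581 = 3.581 / 4.581 ≈ 0.7817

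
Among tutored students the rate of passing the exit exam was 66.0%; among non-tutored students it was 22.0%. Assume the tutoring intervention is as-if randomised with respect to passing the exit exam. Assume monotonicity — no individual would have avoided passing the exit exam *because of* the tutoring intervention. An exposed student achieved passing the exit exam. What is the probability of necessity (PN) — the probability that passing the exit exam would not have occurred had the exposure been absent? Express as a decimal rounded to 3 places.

PN ≈ 0.667

p₁ = 0.66, p₀ = 0.22.
Under exogeneity and monotonicity, PN = (p₁ − p₀) / p₁.
PN = (0.66 − 0.22) / 0.66 = 0.44 / 0.66 ≈ 0.6667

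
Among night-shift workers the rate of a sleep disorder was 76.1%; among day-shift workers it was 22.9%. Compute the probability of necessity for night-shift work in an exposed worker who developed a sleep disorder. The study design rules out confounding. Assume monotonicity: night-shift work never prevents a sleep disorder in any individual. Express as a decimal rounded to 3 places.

p₁ = 0.761, p₀ = 0.229.
Under exogeneity and monotonicity, PN = (p₁ − p₀) / p₁.
PN = (0.761 − 0.229) / 0.761 = 0.532 / 0.761 ≈ 0.6991

PN ≈ 0.699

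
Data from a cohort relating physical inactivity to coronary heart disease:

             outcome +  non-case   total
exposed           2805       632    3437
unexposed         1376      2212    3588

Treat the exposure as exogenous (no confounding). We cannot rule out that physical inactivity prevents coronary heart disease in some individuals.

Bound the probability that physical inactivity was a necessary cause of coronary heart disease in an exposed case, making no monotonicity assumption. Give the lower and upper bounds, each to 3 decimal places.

p₁ = P(outcome | exposed) = 2805/3437 = 0.81612
p₀ = P(outcome | unexposed) = 1376/3588 = 0.3835
Under exogeneity alone the bounds on PN are max{0,(p₁−p₀)/p₁} ≤ PN ≤ min{1,(1−p₀)/p₁}.
  lower = (p₁ − p₀)/p₁ = 0.43262 / 0.81612 ≈ 0.5301
  upper = min{1, (1 − p₀)/p₁} = 0.6165 / 0.81612 ≈ 0.7554

0.530 ≤ PN ≤ 0.755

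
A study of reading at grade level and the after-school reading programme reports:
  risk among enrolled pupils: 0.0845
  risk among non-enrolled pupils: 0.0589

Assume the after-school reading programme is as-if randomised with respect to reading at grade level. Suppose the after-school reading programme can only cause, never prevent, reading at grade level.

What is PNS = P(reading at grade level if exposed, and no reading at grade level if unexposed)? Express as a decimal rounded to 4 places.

Let p₁ = 0.0845, p₀ = 0.0589.
Under exogeneity and monotonicity, PNS = p₁ − p₀.
PNS = 0.0845 − 0.0589 = 0.0256

PNS ≈ 0.0256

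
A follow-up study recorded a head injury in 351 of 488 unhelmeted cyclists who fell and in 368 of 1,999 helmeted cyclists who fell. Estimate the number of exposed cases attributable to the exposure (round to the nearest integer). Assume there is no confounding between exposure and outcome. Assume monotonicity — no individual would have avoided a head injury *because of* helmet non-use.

about 261 cases

p₁ = P(outcome | exposed) = 351/488 = 0.71926
p₀ = P(outcome | unexposed) = 368/1999 = 0.18409
PN = (p₁ − p₀)/p₁ = (0.71926 − 0.18409) / 0.71926 ≈ 0.74405.
Attributable cases ≈ PN × (exposed cases) = 0.74405 × 351 ≈ 261.16.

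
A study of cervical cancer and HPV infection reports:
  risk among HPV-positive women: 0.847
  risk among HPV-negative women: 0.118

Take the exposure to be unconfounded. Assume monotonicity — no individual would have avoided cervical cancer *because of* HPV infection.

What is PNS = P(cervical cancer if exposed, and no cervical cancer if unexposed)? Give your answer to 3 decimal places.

PNS ≈ 0.729

Let p₁ = 0.847, p₀ = 0.118.
Under exogeneity and monotonicity, PNS = p₁ − p₀.
PNS = 0.847 − 0.118 = 0.729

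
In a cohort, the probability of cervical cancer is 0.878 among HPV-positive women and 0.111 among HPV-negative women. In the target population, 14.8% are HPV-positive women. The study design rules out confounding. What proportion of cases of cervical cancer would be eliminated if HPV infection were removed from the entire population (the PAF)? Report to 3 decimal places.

PAF ≈ 0.506

Let p₁ = 0.878, p₀ = 0.111.
Overall risk P(Y=1) = π·p₁ + (1−π)·p₀ = 0.148×0.878 + 0.852×0.111 = 0.22452.
Under exogeneity, PAF = [P(Y=1) − p₀] / P(Y=1).
PAF = (0.22452 − 0.111) / 0.22452 ≈ 0.5056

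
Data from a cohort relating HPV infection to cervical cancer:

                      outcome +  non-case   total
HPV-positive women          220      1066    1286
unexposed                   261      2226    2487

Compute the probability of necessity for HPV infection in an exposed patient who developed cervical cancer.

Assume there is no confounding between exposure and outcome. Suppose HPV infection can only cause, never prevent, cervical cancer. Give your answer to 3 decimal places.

p₁ = P(outcome | exposed) = 220/1286 = 0.17107
p₀ = P(outcome | unexposed) = 261/2487 = 0.10495
Under exogeneity and monotonicity, PN = (p₁ − p₀)/p₁.
PN = (0.17107 − 0.10495) / 0.17107 ≈ 0.3865

PN ≈ 0.387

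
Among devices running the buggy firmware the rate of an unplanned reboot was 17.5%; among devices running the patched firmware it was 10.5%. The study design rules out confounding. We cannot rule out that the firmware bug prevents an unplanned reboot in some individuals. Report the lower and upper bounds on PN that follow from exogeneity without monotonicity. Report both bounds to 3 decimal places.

0.400 ≤ PN ≤ 1.000

p₁ = 0.175, p₀ = 0.105.
Under exogeneity alone the bounds on PN are max{0,(p₁−p₀)/p₁} ≤ PN ≤ min{1,(1−p₀)/p₁}.
  lower = (p₁ − p₀)/p₁ = 0.07 / 0.175 ≈ 0.4000
  upper = min{1, (1 − p₀)/p₁} = 0.895 / 0.175 ≈ 5.1143 → capped at 1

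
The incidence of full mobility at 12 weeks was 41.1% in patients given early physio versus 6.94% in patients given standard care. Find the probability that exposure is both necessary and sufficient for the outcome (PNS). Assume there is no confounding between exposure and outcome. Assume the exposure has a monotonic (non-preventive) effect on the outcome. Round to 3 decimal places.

p₁ = 0.411, p₀ = 0.0694.
Under exogeneity and monotonicity, PNS = p₁ − p₀.
PNS = 0.411 − 0.0694 = 0.3416

PNS ≈ 0.342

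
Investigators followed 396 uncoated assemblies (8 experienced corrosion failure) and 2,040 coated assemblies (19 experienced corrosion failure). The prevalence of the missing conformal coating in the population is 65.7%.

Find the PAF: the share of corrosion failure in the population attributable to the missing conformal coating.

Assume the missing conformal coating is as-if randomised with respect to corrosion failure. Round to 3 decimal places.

PAF ≈ 0.434

p₁ = P(outcome | exposed) = 8/396 = 0.020202
p₀ = P(outcome | unexposed) = 19/2040 = 0.0093137
Overall risk P(Y=1) = π·p₁ + (1−π)·p₀ = 0.657×0.020202 + 0.343×0.0093137 = 0.016467.
Under exogeneity, PAF = [P(Y=1) − p₀] / P(Y=1).
PAF = (0.016467 − 0.0093137) / 0.016467 ≈ 0.4344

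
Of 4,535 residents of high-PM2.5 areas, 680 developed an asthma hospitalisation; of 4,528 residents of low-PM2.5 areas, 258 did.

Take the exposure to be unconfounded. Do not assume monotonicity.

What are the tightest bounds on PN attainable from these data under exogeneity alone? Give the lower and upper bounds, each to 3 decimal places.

0.620 ≤ PN ≤ 1.000

p₁ = P(outcome | exposed) = 680/4535 = 0.14994
p₀ = P(outcome | unexposed) = 258/4528 = 0.056979
Under exogeneity alone the bounds on PN are max{0,(p₁−p₀)/p₁} ≤ PN ≤ min{1,(1−p₀)/p₁}.
  lower = (p₁ − p₀)/p₁ = 0.092966 / 0.14994 ≈ 0.6200
  upper = min{1, (1 − p₀)/p₁} = 0.94302 / 0.14994 ≈ 6.2891 → capped at 1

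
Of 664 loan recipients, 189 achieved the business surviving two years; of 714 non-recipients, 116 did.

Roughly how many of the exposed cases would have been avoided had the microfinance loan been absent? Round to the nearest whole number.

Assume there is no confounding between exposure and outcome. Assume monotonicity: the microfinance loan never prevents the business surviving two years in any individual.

about 81 cases

p₁ = P(outcome | exposed) = 189/664 = 0.28464
p₀ = P(outcome | unexposed) = 116/714 = 0.16246
PN = (p₁ − p₀)/p₁ = (0.28464 − 0.16246) / 0.28464 ≈ 0.42922.
Attributable cases ≈ PN × (exposed cases) = 0.42922 × 189 ≈ 81.12.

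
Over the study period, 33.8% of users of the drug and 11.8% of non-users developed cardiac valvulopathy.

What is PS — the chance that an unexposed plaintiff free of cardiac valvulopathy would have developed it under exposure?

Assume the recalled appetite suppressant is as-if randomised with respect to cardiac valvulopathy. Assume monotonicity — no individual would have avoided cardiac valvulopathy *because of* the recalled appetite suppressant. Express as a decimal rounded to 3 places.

p₁ = 0.338, p₀ = 0.118.
Under exogeneity and monotonicity, PS = (p₁ − p₀) / (1 − p₀).
PS = (0.338 − 0.118) / (1 − 0.118) = 0.22 / 0.882 ≈ 0.2494

PS ≈ 0.249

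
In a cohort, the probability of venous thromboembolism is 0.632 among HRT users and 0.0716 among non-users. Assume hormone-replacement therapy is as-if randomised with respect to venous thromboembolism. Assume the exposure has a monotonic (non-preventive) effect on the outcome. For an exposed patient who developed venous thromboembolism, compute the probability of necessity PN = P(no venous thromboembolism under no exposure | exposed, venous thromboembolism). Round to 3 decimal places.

Let p₁ = 0.632, p₀ = 0.0716.
Under exogeneity and monotonicity, PN = (p₁ − p₀) / p₁.
PN = (0.632 − 0.0716) / 0.632 = 0.5604 / 0.632 ≈ 0.8867

PN ≈ 0.887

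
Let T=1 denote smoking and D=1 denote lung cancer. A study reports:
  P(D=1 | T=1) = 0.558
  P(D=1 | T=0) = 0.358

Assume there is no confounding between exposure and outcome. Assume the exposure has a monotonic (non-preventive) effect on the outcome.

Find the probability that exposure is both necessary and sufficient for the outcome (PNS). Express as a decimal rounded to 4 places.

PNS ≈ 0.2000

Let p₁ = 0.558, p₀ = 0.358.
Under exogeneity and monotonicity, PNS = p₁ − p₀.
PNS = 0.558 − 0.358 = 0.2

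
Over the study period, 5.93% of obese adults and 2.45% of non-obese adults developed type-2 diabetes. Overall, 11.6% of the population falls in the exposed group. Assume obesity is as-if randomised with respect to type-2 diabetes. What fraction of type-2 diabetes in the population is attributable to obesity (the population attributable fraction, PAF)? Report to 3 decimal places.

p₁ = 0.0593, p₀ = 0.0245.
Overall risk P(Y=1) = π·p₁ + (1−π)·p₀ = 0.116×0.0593 + 0.884×0.0245 = 0.028537.
Under exogeneity, PAF = [P(Y=1) − p₀] / P(Y=1).
PAF = (0.028537 − 0.0245) / 0.028537 ≈ 0.1415

PAF ≈ 0.141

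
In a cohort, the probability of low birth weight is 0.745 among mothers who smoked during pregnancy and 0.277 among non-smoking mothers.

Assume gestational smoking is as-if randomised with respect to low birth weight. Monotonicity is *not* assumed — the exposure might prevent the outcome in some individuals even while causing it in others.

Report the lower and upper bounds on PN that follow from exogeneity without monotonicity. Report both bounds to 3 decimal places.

Let p₁ = 0.745, p₀ = 0.277.
Under exogeneity alone the bounds on PN are max{0,(p₁−p₀)/p₁} ≤ PN ≤ min{1,(1−p₀)/p₁}.
  lower = (p₁ − p₀)/p₁ = 0.468 / 0.745 ≈ 0.6282
  upper = min{1, (1 − p₀)/p₁} = 0.723 / 0.745 ≈ 0.9705

0.628 ≤ PN ≤ 0.970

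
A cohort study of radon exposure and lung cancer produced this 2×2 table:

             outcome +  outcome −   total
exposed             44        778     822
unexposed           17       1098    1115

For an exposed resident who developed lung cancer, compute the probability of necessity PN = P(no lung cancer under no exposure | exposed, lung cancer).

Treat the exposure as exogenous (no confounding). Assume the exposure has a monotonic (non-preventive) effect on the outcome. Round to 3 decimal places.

p₁ = P(outcome | exposed) = 44/822 = 0.053528
p₀ = P(outcome | unexposed) = 17/1115 = 0.015247
Under exogeneity and monotonicity, PN = (p₁ − p₀)/p₁.
PN = (0.053528 − 0.015247) / 0.053528 ≈ 0.7152

PN ≈ 0.715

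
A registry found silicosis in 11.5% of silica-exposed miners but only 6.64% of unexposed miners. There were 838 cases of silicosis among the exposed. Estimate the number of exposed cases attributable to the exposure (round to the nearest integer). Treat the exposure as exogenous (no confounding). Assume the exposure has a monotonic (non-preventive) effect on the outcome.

about 354 cases

p₁ = 0.115, p₀ = 0.0664.
PN = (p₁ − p₀)/p₁ = (0.115 − 0.0664) / 0.115 ≈ 0.42261.
Attributable cases ≈ PN × (exposed cases) = 0.42261 × 838 ≈ 354.15.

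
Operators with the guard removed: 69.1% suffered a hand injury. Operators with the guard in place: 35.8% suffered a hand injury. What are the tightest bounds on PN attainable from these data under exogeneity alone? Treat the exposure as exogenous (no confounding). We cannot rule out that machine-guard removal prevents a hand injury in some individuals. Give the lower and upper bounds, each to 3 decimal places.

p₁ = 0.691, p₀ = 0.358.
Under exogeneity alone the bounds on PN are max{0,(p₁−p₀)/p₁} ≤ PN ≤ min{1,(1−p₀)/p₁}.
  lower = (p₁ − p₀)/p₁ = 0.333 / 0.691 ≈ 0.4819
  upper = min{1, (1 − p₀)/p₁} = 0.642 / 0.691 ≈ 0.9291

0.482 ≤ PN ≤ 0.929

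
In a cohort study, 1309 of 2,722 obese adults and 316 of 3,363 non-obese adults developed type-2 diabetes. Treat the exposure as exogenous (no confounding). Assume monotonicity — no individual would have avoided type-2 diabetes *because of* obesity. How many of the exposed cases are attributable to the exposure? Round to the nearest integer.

p₁ = P(outcome | exposed) = 1309/2722 = 0.4809
p₀ = P(outcome | unexposed) = 316/3363 = 0.093964
PN = (p₁ − p₀)/p₁ = (0.4809 − 0.093964) / 0.4809 ≈ 0.80461.
Attributable cases ≈ PN × (exposed cases) = 0.80461 × 1309 ≈ 1053.23.

about 1053 cases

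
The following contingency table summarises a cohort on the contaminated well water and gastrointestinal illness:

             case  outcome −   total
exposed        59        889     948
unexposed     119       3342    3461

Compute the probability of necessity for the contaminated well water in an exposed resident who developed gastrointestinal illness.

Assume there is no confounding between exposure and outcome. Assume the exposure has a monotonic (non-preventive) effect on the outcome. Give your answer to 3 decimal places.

PN ≈ 0.448

p₁ = P(outcome | exposed) = 59/948 = 0.062236
p₀ = P(outcome | unexposed) = 119/3461 = 0.034383
Under exogeneity and monotonicity, PN = (p₁ − p₀)/p₁.
PN = (0.062236 − 0.034383) / 0.062236 ≈ 0.4475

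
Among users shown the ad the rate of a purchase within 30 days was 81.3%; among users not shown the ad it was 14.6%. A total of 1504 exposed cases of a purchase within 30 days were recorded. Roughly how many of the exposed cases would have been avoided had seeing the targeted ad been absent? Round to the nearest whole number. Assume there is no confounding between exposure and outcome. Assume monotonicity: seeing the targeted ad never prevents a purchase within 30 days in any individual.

p₁ = 0.813, p₀ = 0.146.
PN = (p₁ − p₀)/p₁ = (0.813 − 0.146) / 0.813 ≈ 0.82042.
Attributable cases ≈ PN × (exposed cases) = 0.82042 × 1504 ≈ 1233.91.

about 1234 cases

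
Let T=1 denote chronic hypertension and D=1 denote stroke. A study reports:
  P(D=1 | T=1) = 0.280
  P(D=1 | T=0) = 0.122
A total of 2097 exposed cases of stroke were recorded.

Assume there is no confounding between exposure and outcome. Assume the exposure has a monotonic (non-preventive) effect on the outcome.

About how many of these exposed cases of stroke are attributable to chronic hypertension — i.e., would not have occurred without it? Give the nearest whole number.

about 1183 cases

Let p₁ = 0.28, p₀ = 0.122.
PN = (p₁ − p₀)/p₁ = (0.28 − 0.122) / 0.28 ≈ 0.56429.
Attributable cases ≈ PN × (exposed cases) = 0.56429 × 2097 ≈ 1183.31.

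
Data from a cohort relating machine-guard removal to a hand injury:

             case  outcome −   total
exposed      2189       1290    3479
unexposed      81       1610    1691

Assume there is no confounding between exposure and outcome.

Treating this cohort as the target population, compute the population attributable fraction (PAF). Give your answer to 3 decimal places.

p₁ = P(outcome | exposed) = 2189/3479 = 0.6292
p₀ = P(outcome | unexposed) = 81/1691 = 0.047901
Exposure prevalence π = 3479/5170 = 0.67292; overall risk P(Y=1) = 0.43907.
Under exogeneity, PAF = [P(Y=1) − p₀]/P(Y=1).
PAF = (0.43907 − 0.047901) / 0.43907 ≈ 0.8909

PAF ≈ 0.891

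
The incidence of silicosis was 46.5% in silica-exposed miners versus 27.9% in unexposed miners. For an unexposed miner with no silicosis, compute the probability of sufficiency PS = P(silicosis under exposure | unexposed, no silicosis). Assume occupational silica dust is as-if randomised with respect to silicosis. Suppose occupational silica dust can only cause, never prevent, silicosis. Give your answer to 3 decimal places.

p₁ = 0.465, p₀ = 0.279.
Under exogeneity and monotonicity, PS = (p₁ − p₀) / (1 − p₀).
PS = (0.465 − 0.279) / (1 − 0.279) = 0.186 / 0.721 ≈ 0.2580

PS ≈ 0.258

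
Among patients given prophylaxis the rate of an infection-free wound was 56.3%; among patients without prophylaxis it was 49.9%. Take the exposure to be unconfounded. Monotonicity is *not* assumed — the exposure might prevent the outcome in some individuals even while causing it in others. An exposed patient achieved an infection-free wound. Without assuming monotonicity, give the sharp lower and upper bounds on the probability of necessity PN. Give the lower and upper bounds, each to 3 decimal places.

p₁ = 0.563, p₀ = 0.499.
Under exogeneity alone the bounds on PN are max{0,(p₁−p₀)/p₁} ≤ PN ≤ min{1,(1−p₀)/p₁}.
  lower = (p₁ − p₀)/p₁ = 0.064 / 0.563 ≈ 0.1137
  upper = min{1, (1 − p₀)/p₁} = 0.501 / 0.563 ≈ 0.8899

0.114 ≤ PN ≤ 0.890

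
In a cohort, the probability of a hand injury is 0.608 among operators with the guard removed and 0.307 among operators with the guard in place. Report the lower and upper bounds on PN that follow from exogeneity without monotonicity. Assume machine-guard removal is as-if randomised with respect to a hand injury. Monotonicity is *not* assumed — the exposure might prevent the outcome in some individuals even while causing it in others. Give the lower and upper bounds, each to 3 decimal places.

Let p₁ = 0.608, p₀ = 0.307.
Under exogeneity alone the bounds on PN are max{0,(p₁−p₀)/p₁} ≤ PN ≤ min{1,(1−p₀)/p₁}.
  lower = (p₁ − p₀)/p₁ = 0.301 / 0.608 ≈ 0.4951
  upper = min{1, (1 − p₀)/p₁} = 0.693 / 0.608 ≈ 1.1398 → capped at 1

0.495 ≤ PN ≤ 1.000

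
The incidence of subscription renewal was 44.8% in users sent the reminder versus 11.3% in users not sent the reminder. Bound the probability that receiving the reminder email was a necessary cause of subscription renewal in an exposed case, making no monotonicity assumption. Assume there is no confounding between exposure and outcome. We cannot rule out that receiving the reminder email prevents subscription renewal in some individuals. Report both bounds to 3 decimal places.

p₁ = 0.448, p₀ = 0.113.
Under exogeneity alone the bounds on PN are max{0,(p₁−p₀)/p₁} ≤ PN ≤ min{1,(1−p₀)/p₁}.
  lower = (p₁ − p₀)/p₁ = 0.335 / 0.448 ≈ 0.7478
  upper = min{1, (1 − p₀)/p₁} = 0.887 / 0.448 ≈ 1.9799 → capped at 1

0.748 ≤ PN ≤ 1.000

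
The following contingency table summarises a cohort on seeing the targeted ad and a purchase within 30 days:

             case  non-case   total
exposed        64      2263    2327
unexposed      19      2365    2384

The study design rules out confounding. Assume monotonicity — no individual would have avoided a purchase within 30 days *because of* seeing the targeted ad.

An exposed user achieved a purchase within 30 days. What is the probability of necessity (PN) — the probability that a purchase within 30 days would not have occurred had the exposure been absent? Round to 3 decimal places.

PN ≈ 0.710

p₁ = P(outcome | exposed) = 64/2327 = 0.027503
p₀ = P(outcome | unexposed) = 19/2384 = 0.0079698
Under exogeneity and monotonicity, PN = (p₁ − p₀)/p₁.
PN = (0.027503 − 0.0079698) / 0.027503 ≈ 0.7102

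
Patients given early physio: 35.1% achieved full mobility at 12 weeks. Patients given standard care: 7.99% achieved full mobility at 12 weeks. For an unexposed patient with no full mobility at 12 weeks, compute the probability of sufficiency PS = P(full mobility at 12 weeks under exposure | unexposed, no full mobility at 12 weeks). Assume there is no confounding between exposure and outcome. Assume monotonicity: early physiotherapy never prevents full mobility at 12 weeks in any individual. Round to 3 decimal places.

p₁ = 0.351, p₀ = 0.0799.
Under exogeneity and monotonicity, PS = (p₁ − p₀) / (1 − p₀).
PS = (0.351 − 0.0799) / (1 − 0.0799) = 0.2711 / 0.9201 ≈ 0.2946

PS ≈ 0.295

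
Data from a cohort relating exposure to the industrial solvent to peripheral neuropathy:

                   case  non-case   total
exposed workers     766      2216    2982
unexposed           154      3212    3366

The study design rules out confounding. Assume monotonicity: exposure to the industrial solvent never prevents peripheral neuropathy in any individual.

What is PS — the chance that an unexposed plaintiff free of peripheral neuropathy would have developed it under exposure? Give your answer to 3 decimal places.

p₁ = P(outcome | exposed) = 766/2982 = 0.25687
p₀ = P(outcome | unexposed) = 154/3366 = 0.045752
Under exogeneity and monotonicity, PS = (p₁ − p₀) / (1 − p₀).
PS = (0.25687 − 0.045752) / (1 − 0.045752) = 0.21112 / 0.95425 ≈ 0.2212

PS ≈ 0.221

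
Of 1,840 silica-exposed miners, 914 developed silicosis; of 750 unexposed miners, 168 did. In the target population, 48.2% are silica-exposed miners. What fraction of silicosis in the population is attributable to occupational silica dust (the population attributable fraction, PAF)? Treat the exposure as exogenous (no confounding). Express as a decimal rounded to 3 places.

PAF ≈ 0.370

p₁ = P(outcome | exposed) = 914/1840 = 0.49674
p₀ = P(outcome | unexposed) = 168/750 = 0.224
Overall risk P(Y=1) = π·p₁ + (1−π)·p₀ = 0.482×0.49674 + 0.518×0.224 = 0.35546.
Under exogeneity, PAF = [P(Y=1) − p₀] / P(Y=1).
PAF = (0.35546 − 0.224) / 0.35546 ≈ 0.3698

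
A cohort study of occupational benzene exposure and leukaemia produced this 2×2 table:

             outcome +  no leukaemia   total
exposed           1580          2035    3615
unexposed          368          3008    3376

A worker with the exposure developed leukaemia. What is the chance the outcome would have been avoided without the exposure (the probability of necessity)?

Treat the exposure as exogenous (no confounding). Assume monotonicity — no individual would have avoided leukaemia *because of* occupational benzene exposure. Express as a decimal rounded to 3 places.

PN ≈ 0.751

p₁ = P(outcome | exposed) = 1580/3615 = 0.43707
p₀ = P(outcome | unexposed) = 368/3376 = 0.109
Under exogeneity and monotonicity, PN = (p₁ − p₀) / p₁.
PN = (0.43707 − 0.109) / 0.43707 = 0.32806 / 0.43707 ≈ 0.7506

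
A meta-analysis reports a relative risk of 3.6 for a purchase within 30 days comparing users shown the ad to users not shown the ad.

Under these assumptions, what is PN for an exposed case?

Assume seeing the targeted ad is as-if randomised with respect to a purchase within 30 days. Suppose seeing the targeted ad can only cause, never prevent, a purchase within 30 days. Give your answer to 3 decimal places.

PN ≈ 0.722

Under exogeneity and monotonicity, PN = (RR − 1) / RR = 1 − 1/RR.
PN = (3.6 − 1) / 3.6 = 2.6 / 3.6 ≈ 0.7222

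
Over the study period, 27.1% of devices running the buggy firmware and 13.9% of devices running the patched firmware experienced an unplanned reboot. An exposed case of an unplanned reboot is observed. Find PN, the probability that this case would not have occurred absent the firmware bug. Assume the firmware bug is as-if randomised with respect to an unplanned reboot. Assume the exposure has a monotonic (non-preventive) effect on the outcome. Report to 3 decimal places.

p₁ = 0.271, p₀ = 0.139.
Under exogeneity and monotonicity, PN = (p₁ − p₀) / p₁.
PN = (0.271 − 0.139) / 0.271 = 0.132 / 0.271 ≈ 0.4871

PN ≈ 0.487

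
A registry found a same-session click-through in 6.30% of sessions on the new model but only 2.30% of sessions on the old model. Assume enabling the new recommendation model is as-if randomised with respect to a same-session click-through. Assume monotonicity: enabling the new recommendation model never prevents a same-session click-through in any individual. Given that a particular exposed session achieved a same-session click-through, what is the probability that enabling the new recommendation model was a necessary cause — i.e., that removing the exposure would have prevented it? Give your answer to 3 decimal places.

p₁ = 0.063, p₀ = 0.023.
Under exogeneity and monotonicity, PN = (p₁ − p₀) / p₁.
PN = (0.063 − 0.023) / 0.063 = 0.04 / 0.063 ≈ 0.6349

PN ≈ 0.635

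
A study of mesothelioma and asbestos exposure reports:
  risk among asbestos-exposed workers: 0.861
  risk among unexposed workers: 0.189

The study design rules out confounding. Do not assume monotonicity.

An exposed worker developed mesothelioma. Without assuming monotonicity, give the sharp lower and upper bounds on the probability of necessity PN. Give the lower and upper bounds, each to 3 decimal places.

Let p₁ = 0.861, p₀ = 0.189.
Under exogeneity alone the bounds on PN are max{0,(p₁−p₀)/p₁} ≤ PN ≤ min{1,(1−p₀)/p₁}.
  lower = (p₁ − p₀)/p₁ = 0.672 / 0.861 ≈ 0.7805
  upper = min{1, (1 − p₀)/p₁} = 0.811 / 0.861 ≈ 0.9419

0.780 ≤ PN ≤ 0.942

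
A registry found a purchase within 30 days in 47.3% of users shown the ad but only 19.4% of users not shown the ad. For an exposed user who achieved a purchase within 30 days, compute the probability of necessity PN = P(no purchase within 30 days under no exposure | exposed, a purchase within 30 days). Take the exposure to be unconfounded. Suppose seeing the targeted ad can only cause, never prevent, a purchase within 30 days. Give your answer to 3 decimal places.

PN ≈ 0.590

p₁ = 0.473, p₀ = 0.194.
Under exogeneity and monotonicity, PN = (p₁ − p₀) / p₁.
PN = (0.473 − 0.194) / 0.473 = 0.279 / 0.473 ≈ 0.5899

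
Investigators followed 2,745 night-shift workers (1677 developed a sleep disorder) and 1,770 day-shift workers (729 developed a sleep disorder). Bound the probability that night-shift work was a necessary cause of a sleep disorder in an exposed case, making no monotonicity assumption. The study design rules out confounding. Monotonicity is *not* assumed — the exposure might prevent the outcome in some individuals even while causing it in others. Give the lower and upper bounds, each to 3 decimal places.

p₁ = P(outcome | exposed) = 1677/2745 = 0.61093
p₀ = P(outcome | unexposed) = 729/1770 = 0.41186
Under exogeneity alone the bounds on PN are max{0,(p₁−p₀)/p₁} ≤ PN ≤ min{1,(1−p₀)/p₁}.
  lower = (p₁ − p₀)/p₁ = 0.19906 / 0.61093 ≈ 0.3258
  upper = min{1, (1 − p₀)/p₁} = 0.58814 / 0.61093 ≈ 0.9627

0.326 ≤ PN ≤ 0.963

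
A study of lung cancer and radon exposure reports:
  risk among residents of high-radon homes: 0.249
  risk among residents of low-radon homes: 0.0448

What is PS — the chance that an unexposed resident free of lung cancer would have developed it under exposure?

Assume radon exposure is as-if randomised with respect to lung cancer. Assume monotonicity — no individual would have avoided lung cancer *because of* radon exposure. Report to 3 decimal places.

PS ≈ 0.214

Let p₁ = 0.249, p₀ = 0.0448.
Under exogeneity and monotonicity, PS = (p₁ − p₀) / (1 − p₀).
PS = (0.249 − 0.0448) / (1 − 0.0448) = 0.2042 / 0.9552 ≈ 0.2138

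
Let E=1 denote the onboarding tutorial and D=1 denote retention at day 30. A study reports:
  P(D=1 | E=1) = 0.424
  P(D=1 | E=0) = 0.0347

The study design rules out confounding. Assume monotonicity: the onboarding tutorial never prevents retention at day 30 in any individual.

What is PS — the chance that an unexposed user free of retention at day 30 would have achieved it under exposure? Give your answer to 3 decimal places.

PS ≈ 0.403

Let p₁ = 0.424, p₀ = 0.0347.
Under exogeneity and monotonicity, PS = (p₁ − p₀) / (1 − p₀).
PS = (0.424 − 0.0347) / (1 − 0.0347) = 0.3893 / 0.9653 ≈ 0.4033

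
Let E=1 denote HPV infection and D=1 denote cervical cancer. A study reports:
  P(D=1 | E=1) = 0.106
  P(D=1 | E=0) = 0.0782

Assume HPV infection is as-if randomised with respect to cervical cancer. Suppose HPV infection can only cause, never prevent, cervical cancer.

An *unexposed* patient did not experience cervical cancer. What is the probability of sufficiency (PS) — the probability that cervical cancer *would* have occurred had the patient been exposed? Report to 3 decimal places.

Let p₁ = 0.106, p₀ = 0.0782.
Under exogeneity and monotonicity, PS = (p₁ − p₀) / (1 − p₀).
PS = (0.106 − 0.0782) / (1 − 0.0782) = 0.0278 / 0.9218 ≈ 0.0302

PS ≈ 0.030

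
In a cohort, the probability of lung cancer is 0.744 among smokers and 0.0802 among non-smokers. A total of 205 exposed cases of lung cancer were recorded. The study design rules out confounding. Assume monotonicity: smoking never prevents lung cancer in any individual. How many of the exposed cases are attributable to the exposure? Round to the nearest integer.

Let p₁ = 0.744, p₀ = 0.0802.
PN = (p₁ − p₀)/p₁ = (0.744 − 0.0802) / 0.744 ≈ 0.89220.
Attributable cases ≈ PN × (exposed cases) = 0.89220 × 205 ≈ 182.90.

about 183 cases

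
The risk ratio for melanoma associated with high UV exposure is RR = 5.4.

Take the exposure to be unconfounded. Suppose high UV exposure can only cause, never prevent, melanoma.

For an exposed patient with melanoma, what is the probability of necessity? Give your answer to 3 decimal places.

Under exogeneity and monotonicity, PN = (RR − 1) / RR = 1 − 1/RR.
PN = (5.4 − 1) / 5.4 = 4.4 / 5.4 ≈ 0.8148

PN ≈ 0.815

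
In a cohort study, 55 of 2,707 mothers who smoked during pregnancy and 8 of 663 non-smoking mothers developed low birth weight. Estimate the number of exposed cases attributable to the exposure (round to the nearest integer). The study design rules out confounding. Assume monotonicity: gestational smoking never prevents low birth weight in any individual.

about 22 cases

p₁ = P(outcome | exposed) = 55/2707 = 0.020318
p₀ = P(outcome | unexposed) = 8/663 = 0.012066
PN = (p₁ − p₀)/p₁ = (0.020318 − 0.012066) / 0.020318 ≈ 0.40612.
Attributable cases ≈ PN × (exposed cases) = 0.40612 × 55 ≈ 22.34.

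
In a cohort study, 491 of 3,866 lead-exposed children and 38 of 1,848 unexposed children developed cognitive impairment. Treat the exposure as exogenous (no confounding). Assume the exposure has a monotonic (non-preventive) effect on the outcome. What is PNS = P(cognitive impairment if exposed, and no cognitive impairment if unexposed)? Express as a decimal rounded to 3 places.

PNS ≈ 0.106

p₁ = P(outcome | exposed) = 491/3866 = 0.127
p₀ = P(outcome | unexposed) = 38/1848 = 0.020563
Under exogeneity and monotonicity, PNS = p₁ − p₀.
PNS = 0.127 − 0.020563 = 0.10644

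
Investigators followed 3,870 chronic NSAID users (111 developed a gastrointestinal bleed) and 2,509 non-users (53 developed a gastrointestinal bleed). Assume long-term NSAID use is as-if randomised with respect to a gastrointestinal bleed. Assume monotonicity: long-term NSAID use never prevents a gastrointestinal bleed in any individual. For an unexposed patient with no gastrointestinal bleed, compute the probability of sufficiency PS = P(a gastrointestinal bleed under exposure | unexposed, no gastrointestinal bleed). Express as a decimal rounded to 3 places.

PS ≈ 0.008

p₁ = P(outcome | exposed) = 111/3870 = 0.028682
p₀ = P(outcome | unexposed) = 53/2509 = 0.021124
Under exogeneity and monotonicity, PS = (p₁ − p₀) / (1 − p₀).
PS = (0.028682 − 0.021124) / (1 − 0.021124) = 0.0075582 / 0.97888 ≈ 0.0077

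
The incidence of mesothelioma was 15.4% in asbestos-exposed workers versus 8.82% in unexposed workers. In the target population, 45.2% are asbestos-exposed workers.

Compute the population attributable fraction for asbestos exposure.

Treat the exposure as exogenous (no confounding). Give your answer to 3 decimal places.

PAF ≈ 0.252

p₁ = 0.154, p₀ = 0.0882.
Overall risk P(Y=1) = π·p₁ + (1−π)·p₀ = 0.452×0.154 + 0.548×0.0882 = 0.11794.
Under exogeneity, PAF = [P(Y=1) − p₀] / P(Y=1).
PAF = (0.11794 − 0.0882) / 0.11794 ≈ 0.2522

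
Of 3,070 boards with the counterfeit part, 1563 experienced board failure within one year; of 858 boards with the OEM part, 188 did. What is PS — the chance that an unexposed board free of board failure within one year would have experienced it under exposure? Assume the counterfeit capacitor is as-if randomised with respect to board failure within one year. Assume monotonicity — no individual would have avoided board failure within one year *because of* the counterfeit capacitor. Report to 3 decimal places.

p₁ = P(outcome | exposed) = 1563/3070 = 0.50912
p₀ = P(outcome | unexposed) = 188/858 = 0.21911
Under exogeneity and monotonicity, PS = (p₁ − p₀) / (1 − p₀).
PS = (0.50912 − 0.21911) / (1 − 0.21911) = 0.29001 / 0.78089 ≈ 0.3714

PS ≈ 0.371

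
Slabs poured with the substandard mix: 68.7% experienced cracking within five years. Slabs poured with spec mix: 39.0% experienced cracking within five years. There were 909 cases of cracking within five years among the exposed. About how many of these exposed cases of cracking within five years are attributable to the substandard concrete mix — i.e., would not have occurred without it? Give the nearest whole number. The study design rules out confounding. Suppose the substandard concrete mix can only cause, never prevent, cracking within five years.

p₁ = 0.687, p₀ = 0.39.
PN = (p₁ − p₀)/p₁ = (0.687 − 0.39) / 0.687 ≈ 0.43231.
Attributable cases ≈ PN × (exposed cases) = 0.43231 × 909 ≈ 392.97.

about 393 cases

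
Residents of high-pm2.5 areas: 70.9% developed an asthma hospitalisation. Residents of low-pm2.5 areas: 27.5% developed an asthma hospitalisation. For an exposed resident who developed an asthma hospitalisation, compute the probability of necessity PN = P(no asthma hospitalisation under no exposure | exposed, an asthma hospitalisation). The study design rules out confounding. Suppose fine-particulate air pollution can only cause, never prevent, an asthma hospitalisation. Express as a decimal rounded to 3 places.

p₁ = 0.709, p₀ = 0.275.
Under exogeneity and monotonicity, PN = (p₁ − p₀) / p₁.
PN = (0.709 − 0.275) / 0.709 = 0.434 / 0.709 ≈ 0.6121

PN ≈ 0.612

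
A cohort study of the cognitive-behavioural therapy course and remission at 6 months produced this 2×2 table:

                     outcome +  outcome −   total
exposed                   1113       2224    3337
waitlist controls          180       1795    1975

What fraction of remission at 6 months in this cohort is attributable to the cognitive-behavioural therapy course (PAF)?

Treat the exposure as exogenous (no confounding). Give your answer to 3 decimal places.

PAF ≈ 0.626

p₁ = P(outcome | exposed) = 1113/3337 = 0.33353
p₀ = P(outcome | unexposed) = 180/1975 = 0.091139
Exposure prevalence π = 3337/5312 = 0.6282; overall risk P(Y=1) = 0.24341.
Under exogeneity, PAF = [P(Y=1) − p₀]/P(Y=1).
PAF = (0.24341 − 0.091139) / 0.24341 ≈ 0.6256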